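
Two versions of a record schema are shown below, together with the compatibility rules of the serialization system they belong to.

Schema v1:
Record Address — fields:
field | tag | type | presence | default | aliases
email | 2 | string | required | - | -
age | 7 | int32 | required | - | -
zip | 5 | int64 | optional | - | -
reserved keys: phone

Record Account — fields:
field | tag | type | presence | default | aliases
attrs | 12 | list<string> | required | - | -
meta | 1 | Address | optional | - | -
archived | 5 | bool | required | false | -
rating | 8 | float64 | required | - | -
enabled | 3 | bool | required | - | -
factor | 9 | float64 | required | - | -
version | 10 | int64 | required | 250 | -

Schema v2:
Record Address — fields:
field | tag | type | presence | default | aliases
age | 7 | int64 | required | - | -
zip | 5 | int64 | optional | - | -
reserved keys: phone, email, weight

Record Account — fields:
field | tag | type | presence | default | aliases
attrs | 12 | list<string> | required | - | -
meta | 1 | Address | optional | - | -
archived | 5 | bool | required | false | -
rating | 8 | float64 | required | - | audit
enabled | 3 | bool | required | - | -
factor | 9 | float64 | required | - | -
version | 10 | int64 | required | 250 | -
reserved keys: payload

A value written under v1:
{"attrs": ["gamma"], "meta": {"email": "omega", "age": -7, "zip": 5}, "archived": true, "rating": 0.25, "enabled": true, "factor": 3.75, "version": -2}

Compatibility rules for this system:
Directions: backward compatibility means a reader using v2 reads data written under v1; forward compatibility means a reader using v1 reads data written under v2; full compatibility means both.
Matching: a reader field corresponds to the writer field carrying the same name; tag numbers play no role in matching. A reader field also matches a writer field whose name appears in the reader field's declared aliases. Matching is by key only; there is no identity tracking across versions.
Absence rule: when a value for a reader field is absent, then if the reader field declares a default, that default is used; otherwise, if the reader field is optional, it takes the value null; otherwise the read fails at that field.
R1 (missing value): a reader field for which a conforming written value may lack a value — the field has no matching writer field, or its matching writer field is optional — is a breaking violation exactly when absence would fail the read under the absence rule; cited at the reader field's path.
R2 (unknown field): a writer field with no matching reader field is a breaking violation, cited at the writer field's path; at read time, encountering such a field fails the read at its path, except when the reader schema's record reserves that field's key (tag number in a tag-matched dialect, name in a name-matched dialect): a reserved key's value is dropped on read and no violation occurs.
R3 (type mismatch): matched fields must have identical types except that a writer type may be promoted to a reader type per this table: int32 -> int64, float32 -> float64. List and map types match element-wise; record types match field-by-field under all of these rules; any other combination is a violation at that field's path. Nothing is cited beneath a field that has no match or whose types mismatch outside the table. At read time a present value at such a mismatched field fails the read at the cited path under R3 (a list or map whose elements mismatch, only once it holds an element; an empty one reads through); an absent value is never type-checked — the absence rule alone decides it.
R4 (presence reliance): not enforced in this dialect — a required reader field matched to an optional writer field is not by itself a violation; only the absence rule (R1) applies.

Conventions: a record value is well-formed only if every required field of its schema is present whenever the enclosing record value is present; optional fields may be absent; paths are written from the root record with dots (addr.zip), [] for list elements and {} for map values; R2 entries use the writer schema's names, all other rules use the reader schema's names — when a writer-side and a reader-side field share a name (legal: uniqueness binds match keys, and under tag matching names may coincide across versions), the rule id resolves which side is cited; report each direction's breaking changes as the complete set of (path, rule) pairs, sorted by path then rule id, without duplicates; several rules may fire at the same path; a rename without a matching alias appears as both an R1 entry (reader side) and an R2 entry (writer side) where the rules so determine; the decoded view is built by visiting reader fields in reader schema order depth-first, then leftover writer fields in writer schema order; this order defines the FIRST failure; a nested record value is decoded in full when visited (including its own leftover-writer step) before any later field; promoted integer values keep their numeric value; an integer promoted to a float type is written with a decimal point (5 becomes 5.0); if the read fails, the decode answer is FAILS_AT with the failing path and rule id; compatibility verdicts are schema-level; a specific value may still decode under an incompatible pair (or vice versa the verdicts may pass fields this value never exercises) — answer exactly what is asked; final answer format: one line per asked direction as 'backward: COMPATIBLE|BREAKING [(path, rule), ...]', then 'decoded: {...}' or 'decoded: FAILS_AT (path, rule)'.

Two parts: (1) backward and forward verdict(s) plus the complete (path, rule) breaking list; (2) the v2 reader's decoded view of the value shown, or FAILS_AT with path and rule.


each type pair in Account: writer, then reader
backward on Account — v2 reading data written by v1:
  attrs <- attrs (list<string> -> list<string>, writer required)
  meta <- meta (Address -> Address, writer optional)
  archived <- archived (bool -> bool, writer required)
  rating <- rating (float64 -> float64, writer required)
  enabled <- enabled (bool -> bool, writer required)
  factor <- factor (float64 -> float64, writer required)
  version <- version (int64 -> int64, writer required)
  meta.age <- meta.age (int32 -> int64, writer required)
  meta.zip <- meta.zip (int64 -> int64, writer optional)
  meta.email (writer side), unknown to reader
  => no violations; backward on Account: COMPATIBLE
forward on Account — v1 reading data written by v2:
  attrs <- attrs (list<string> -> list<string>, writer required)
  meta <- meta (Address -> Address, writer optional)
  archived <- archived (bool -> bool, writer required)
  rating <- rating (float64 -> float64, writer required)
  enabled <- enabled (bool -> bool, writer required)
  factor <- factor (float64 -> float64, writer required)
  version <- version (int64 -> int64, writer required)
  meta.email has no writer counterpart
  meta.age <- meta.age (int64 -> int32, writer required)
  meta.zip <- meta.zip (int64 -> int64, writer optional)
  violation R3 at meta.age
  violation R1 at meta.email
  => forward verdict for Account: BREAKING, 2 violation(s)
decoding the Account value with the v2 reader:
  attrs := ["gamma"]
  meta.age := -7 (int32 -> int64)
  meta.zip := 5
  writer meta.email: reserved -> dropped
  archived := true
  rating := 0.25
  enabled := true
  factor := 3.75
  version := -2
  => decoded: {"attrs": ["gamma"], "meta": {"age": -7, "zip": 5}, "archived": true, "rating": 0.25, "enabled": true, "factor": 3.75, "version": -2}

backward: COMPATIBLE []; forward: BREAKING [(meta.age, R3), (meta.email, R1)]; decoded: {"attrs": ["gamma"], "meta": {"age": -7, "zip": 5}, "archived": true, "rating": 0.25, "enabled": true, "factor": 3.75, "version": -2}


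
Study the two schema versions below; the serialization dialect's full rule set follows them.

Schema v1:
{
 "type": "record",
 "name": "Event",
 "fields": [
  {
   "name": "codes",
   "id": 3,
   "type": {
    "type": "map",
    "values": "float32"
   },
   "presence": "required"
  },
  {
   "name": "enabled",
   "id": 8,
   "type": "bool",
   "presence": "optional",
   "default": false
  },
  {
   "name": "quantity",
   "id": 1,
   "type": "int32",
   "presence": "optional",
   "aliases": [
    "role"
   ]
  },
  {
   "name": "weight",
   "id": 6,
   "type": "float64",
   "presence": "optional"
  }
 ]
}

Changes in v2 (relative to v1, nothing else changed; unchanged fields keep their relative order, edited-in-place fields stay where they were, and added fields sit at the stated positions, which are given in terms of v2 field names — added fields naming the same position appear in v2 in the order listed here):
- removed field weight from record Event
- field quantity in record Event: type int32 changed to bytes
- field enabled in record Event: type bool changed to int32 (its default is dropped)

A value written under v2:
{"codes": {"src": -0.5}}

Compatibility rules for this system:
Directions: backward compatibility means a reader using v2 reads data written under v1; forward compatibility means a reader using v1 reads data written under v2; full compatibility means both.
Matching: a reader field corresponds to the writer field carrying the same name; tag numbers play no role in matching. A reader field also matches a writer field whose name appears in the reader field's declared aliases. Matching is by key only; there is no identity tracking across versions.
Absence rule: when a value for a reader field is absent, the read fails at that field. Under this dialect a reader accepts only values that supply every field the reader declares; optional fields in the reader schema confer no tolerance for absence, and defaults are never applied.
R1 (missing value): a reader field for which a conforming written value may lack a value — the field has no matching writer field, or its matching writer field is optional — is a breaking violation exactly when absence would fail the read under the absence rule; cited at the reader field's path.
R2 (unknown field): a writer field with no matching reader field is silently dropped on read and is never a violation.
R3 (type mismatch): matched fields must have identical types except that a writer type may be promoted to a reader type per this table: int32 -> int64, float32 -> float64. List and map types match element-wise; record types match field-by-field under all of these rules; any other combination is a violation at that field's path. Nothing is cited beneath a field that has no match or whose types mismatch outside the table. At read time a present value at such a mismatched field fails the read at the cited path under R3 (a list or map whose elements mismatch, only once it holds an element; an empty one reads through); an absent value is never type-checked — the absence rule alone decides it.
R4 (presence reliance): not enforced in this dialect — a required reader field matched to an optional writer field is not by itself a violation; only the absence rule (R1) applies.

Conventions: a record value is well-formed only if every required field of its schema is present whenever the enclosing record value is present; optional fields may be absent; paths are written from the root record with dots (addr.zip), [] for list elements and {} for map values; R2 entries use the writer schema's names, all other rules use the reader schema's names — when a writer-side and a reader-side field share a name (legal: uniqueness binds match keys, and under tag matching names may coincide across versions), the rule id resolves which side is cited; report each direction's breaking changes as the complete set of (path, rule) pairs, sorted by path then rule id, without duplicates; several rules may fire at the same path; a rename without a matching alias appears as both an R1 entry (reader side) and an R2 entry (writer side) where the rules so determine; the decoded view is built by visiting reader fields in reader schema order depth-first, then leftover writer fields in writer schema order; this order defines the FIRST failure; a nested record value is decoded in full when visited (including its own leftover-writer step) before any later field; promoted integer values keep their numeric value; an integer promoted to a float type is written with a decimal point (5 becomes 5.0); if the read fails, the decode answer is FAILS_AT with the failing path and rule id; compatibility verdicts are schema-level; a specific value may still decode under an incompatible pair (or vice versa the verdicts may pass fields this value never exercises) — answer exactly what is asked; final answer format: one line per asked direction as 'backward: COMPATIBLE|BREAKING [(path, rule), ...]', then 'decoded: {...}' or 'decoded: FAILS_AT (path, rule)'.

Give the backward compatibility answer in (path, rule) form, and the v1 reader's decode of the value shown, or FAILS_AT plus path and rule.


backward: BREAKING [(enabled, R1), (enabled, R3), (quantity, R1), (quantity, R3)]; decoded: FAILS_AT (enabled, R1)

each type pair in Event: writer, then reader
backward for Event (reader v2, writer v1):
  codes: map<string, float32> -> map<string, float32>, writer required; from codes
  enabled: bool -> int32, writer optional; from enabled
  quantity: int32 -> bytes, writer optional; from quantity
  weight (writer side), unknown to reader
  rule R1 violated at enabled
  rule R3 violated at enabled
  rule R1 violated at quantity
  rule R3 violated at quantity
  => 4 violation(s): backward is BREAKING for Event
decode (reader v1):
  codes := {"src": -0.5}
  read fails at enabled under R1 (no fill)
  => FAILS_AT (enabled, R1)


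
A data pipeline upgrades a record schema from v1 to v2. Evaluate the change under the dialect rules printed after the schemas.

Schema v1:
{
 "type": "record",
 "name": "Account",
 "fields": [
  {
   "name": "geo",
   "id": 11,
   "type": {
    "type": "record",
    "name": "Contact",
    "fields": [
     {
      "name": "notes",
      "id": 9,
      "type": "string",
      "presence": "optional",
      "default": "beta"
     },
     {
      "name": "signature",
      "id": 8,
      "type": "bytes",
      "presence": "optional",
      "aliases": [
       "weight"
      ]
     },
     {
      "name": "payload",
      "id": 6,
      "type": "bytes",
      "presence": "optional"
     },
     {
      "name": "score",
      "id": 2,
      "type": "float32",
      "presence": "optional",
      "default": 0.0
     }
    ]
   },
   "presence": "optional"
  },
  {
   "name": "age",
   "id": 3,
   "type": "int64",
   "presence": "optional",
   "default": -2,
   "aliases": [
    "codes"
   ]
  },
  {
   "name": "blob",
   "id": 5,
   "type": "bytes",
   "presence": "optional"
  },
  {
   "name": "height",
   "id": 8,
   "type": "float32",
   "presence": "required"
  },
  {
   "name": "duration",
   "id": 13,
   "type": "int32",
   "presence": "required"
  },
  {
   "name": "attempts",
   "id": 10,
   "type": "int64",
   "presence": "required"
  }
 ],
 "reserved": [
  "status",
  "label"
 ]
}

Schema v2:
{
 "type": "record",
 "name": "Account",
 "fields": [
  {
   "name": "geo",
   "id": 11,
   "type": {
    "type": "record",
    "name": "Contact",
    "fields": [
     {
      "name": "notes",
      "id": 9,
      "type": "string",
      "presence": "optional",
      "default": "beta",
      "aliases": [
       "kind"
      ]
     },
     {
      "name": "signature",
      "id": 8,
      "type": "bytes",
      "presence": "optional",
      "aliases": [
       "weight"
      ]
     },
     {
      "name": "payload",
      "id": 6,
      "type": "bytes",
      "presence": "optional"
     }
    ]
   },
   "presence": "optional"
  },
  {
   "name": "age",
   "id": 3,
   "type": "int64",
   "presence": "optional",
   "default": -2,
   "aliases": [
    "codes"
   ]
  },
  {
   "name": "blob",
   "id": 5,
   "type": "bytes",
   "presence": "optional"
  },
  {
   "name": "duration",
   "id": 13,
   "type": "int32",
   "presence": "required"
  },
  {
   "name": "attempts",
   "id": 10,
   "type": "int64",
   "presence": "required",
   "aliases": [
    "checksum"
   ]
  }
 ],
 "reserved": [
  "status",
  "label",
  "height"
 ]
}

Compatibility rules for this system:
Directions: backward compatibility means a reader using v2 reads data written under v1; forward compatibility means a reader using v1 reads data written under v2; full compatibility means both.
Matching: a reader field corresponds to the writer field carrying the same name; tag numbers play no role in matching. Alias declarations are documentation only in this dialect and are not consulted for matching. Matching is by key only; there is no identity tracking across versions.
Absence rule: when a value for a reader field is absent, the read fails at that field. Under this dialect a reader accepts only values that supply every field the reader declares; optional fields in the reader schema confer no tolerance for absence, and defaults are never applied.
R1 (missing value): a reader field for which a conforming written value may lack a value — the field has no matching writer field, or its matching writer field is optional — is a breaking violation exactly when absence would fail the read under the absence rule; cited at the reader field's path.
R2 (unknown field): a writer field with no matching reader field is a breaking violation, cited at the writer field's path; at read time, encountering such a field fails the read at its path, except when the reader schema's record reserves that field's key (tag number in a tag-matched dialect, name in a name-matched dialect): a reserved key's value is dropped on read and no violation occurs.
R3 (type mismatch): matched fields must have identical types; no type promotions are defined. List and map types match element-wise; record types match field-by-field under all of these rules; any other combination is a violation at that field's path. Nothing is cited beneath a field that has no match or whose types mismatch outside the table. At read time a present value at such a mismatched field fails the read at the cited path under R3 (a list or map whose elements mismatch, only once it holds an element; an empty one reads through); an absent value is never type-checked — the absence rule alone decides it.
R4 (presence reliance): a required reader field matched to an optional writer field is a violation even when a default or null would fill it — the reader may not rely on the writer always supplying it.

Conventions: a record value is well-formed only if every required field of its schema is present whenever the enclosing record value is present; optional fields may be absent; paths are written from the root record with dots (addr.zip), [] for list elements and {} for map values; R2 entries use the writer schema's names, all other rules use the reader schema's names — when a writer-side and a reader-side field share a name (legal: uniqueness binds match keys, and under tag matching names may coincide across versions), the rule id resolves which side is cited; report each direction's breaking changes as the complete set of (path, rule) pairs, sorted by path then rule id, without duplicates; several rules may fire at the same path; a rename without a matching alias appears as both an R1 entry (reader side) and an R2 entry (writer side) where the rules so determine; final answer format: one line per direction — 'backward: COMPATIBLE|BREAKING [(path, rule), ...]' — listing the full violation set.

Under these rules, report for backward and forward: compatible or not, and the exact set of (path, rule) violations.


the writer's type comes first in each Account pair
backward pass over Account, reader schema v2, writer schema v1:
  geo <- geo (Contact -> Contact, writer optional)
  age <- age (int64 -> int64, writer optional)
  blob <- blob (bytes -> bytes, writer optional)
  duration <- duration (int32 -> int32, writer required)
  attempts <- attempts (int64 -> int64, writer required)
  height (writer side), unknown to reader
  geo.notes <- geo.notes (string -> string, writer optional)
  geo.signature <- geo.signature (bytes -> bytes, writer optional)
  geo.payload <- geo.payload (bytes -> bytes, writer optional)
  geo.score (writer side), unknown to reader
  R1 fires at age
  R1 fires at blob
  R1 fires at geo
  R1 fires at geo.notes
  R1 fires at geo.payload
  R2 fires at geo.score
  R1 fires at geo.signature
  => backward: BREAKING (7)
forward pass over Account, reader schema v1, writer schema v2:
  geo <- geo (Contact -> Contact, writer optional)
  age <- age (int64 -> int64, writer optional)
  blob <- blob (bytes -> bytes, writer optional)
  no writer field matches reader height
  duration <- duration (int32 -> int32, writer required)
  attempts <- attempts (int64 -> int64, writer required)
  geo.notes <- geo.notes (string -> string, writer optional)
  geo.signature <- geo.signature (bytes -> bytes, writer optional)
  geo.payload <- geo.payload (bytes -> bytes, writer optional)
  no writer field matches reader geo.score
  R1 fires at age
  R1 fires at blob
  R1 fires at geo
  R1 fires at geo.notes
  R1 fires at geo.payload
  R1 fires at geo.score
  R1 fires at geo.signature
  R1 fires at height
  => forward: BREAKING (8)

backward: BREAKING [(age, R1), (blob, R1), (geo, R1), (geo.notes, R1), (geo.payload, R1), (geo.score, R2), (geo.signature, R1)]; forward: BREAKING [(age, R1), (blob, R1), (geo, R1), (geo.notes, R1), (geo.payload, R1), (geo.score, R1), (geo.signature, R1), (height, R1)]


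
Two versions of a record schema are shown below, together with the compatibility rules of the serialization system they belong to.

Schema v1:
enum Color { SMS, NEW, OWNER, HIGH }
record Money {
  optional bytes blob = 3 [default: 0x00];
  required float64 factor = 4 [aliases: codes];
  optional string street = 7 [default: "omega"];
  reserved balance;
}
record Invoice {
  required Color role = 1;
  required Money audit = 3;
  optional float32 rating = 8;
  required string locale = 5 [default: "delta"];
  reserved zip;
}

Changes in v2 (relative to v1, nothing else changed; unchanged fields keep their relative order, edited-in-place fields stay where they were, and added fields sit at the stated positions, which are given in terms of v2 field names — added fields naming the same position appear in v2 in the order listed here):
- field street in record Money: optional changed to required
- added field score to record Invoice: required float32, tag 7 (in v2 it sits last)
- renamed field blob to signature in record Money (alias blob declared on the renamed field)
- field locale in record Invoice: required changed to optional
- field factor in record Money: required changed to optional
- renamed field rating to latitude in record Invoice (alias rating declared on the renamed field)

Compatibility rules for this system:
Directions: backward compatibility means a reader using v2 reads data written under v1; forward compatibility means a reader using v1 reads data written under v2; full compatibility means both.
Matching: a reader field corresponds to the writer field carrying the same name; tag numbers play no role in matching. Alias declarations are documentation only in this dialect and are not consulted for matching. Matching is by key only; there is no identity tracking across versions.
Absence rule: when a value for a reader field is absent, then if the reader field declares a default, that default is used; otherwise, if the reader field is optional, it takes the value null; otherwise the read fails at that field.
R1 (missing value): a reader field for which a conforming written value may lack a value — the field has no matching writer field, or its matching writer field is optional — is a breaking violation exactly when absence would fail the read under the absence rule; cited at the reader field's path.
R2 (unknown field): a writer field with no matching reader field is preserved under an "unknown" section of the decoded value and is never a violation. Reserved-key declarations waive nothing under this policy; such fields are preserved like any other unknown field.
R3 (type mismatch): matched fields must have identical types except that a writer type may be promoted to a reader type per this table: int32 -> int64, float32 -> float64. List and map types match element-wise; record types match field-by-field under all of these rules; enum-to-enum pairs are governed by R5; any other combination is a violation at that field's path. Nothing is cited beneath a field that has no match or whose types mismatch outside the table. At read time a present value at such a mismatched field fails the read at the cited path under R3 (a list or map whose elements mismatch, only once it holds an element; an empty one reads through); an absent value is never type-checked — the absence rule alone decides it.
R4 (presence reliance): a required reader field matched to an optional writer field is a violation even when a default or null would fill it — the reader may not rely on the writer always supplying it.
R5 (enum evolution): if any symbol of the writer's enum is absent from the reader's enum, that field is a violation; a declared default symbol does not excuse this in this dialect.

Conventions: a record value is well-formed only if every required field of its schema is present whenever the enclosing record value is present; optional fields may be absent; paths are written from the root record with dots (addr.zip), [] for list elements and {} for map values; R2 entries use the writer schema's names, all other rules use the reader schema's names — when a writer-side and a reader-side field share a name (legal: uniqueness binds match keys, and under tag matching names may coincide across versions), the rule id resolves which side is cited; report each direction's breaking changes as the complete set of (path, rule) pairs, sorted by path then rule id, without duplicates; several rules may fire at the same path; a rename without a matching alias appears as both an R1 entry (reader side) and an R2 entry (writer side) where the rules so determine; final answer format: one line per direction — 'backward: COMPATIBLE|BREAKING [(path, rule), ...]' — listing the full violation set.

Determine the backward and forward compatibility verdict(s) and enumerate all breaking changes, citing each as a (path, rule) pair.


arrows below run writer -> reader for Invoice
backward pass over Invoice, reader schema v2, writer schema v1:
  role: paired with writer role (Color -> Color; writer required)
  audit: paired with writer audit (Money -> Money; writer required)
  latitude: no writer-side match
  locale: paired with writer locale (string -> string; writer required)
  score: no writer-side match
  writer rating: unknown to reader
  audit.signature: no writer-side match
  audit.factor: paired with writer audit.factor (float64 -> float64; writer required)
  audit.street: paired with writer audit.street (string -> string; writer optional)
  writer audit.blob: unknown to reader
  rule R4 violated at audit.street
  rule R1 violated at score
  backward on Invoice therefore BREAKING (2)
forward pass over Invoice, reader schema v1, writer schema v2:
  role: paired with writer role (Color -> Color; writer required)
  audit: paired with writer audit (Money -> Money; writer required)
  rating: no writer-side match
  locale: paired with writer locale (string -> string; writer optional)
  writer latitude: unknown to reader
  writer score: unknown to reader
  audit.blob: no writer-side match
  audit.factor: paired with writer audit.factor (float64 -> float64; writer optional)
  audit.street: paired with writer audit.street (string -> string; writer required)
  writer audit.signature: unknown to reader
  rule R1 violated at audit.factor
  rule R4 violated at audit.factor
  rule R4 violated at locale
  forward on Invoice therefore BREAKING (3)

backward: BREAKING [(audit.street, R4), (score, R1)]; forward: BREAKING [(audit.factor, R1), (audit.factor, R4), (locale, R4)]


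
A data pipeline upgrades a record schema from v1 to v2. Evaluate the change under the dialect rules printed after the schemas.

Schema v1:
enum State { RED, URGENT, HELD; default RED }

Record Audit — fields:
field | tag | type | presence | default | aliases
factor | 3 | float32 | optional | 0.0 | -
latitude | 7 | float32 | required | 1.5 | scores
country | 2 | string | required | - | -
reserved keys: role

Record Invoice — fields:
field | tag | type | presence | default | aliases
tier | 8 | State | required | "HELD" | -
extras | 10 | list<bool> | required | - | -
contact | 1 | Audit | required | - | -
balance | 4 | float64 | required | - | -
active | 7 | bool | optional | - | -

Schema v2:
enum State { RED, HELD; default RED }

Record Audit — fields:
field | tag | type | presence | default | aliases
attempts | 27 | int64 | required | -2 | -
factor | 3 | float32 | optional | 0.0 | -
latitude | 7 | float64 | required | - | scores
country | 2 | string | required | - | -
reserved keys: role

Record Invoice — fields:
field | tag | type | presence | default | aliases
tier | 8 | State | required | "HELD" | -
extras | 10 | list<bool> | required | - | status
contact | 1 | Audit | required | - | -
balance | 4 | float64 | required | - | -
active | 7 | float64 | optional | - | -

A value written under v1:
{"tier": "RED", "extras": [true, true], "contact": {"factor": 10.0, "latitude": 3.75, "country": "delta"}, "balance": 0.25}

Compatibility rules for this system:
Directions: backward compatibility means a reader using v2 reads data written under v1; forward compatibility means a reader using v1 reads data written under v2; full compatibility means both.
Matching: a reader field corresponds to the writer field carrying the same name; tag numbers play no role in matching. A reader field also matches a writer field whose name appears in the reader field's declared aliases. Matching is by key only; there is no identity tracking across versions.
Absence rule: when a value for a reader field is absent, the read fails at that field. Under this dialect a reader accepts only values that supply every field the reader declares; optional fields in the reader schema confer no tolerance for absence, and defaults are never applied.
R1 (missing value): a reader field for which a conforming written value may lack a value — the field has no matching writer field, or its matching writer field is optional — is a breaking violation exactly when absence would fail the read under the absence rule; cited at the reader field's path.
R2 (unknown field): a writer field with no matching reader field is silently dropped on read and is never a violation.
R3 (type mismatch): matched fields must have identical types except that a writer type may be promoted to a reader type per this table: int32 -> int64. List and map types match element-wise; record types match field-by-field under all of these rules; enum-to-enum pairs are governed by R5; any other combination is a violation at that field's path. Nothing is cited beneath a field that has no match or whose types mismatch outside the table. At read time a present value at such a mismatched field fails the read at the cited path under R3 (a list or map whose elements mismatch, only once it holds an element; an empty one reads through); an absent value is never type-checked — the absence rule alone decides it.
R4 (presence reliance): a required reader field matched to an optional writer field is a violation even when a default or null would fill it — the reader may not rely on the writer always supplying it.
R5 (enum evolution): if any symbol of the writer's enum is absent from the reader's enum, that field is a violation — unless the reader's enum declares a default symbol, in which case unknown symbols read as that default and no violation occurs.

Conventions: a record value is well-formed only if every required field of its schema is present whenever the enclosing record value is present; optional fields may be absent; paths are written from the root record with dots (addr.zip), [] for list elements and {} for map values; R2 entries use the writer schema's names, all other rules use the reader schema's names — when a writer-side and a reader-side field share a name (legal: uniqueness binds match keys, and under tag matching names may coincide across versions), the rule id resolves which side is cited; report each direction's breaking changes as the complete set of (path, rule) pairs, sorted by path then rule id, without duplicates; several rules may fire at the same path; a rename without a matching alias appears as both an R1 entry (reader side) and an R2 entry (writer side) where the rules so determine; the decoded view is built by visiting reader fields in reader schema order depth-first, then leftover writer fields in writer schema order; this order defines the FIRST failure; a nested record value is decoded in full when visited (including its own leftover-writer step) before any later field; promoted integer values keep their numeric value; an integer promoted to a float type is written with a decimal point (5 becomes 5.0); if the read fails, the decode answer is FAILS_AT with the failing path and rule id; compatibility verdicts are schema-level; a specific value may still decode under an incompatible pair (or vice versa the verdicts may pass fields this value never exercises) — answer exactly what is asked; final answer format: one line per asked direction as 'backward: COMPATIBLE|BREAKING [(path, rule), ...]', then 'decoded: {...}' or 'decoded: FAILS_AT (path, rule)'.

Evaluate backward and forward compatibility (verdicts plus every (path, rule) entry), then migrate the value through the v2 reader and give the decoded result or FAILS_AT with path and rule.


arrows below run writer -> reader for Invoice
backward pass over Invoice, reader schema v2, writer schema v1:
  State -> State, writer required: tier aligns to tier
  list<bool> -> list<bool>, writer required: extras aligns to extras
  Audit -> Audit, writer required: contact aligns to contact
  float64 -> float64, writer required: balance aligns to balance
  bool -> float64, writer optional: active aligns to active
  contact.attempts has no writer counterpart
  float32 -> float32, writer optional: contact.factor aligns to contact.factor
  float32 -> float64, writer required: contact.latitude aligns to contact.latitude
  string -> string, writer required: contact.country aligns to contact.country
  violation R1 at active
  violation R3 at active
  violation R1 at contact.attempts
  violation R1 at contact.factor
  violation R3 at contact.latitude
  => 5 violation(s): backward is BREAKING for Invoice
forward pass over Invoice, reader schema v1, writer schema v2:
  State -> State, writer required: tier aligns to tier
  list<bool> -> list<bool>, writer required: extras aligns to extras
  Audit -> Audit, writer required: contact aligns to contact
  float64 -> float64, writer required: balance aligns to balance
  float64 -> bool, writer optional: active aligns to active
  float32 -> float32, writer optional: contact.factor aligns to contact.factor
  float64 -> float32, writer required: contact.latitude aligns to contact.latitude
  string -> string, writer required: contact.country aligns to contact.country
  contact.attempts (writer side), unknown to reader
  violation R1 at active
  violation R3 at active
  violation R1 at contact.factor
  violation R3 at contact.latitude
  => 4 violation(s): forward is BREAKING for Invoice
decode walk for Invoice under reader schema v2:
  tier := "RED"
  extras := [true, true]
  read fails at contact.attempts under R1 (no fill)
  => FAILS_AT (contact.attempts, R1)

backward: BREAKING [(active, R1), (active, R3), (contact.attempts, R1), (contact.factor, R1), (contact.latitude, R3)]; forward: BREAKING [(active, R1), (active, R3), (contact.factor, R1), (contact.latitude, R3)]; decoded: FAILS_AT (contact.attempts, R1)


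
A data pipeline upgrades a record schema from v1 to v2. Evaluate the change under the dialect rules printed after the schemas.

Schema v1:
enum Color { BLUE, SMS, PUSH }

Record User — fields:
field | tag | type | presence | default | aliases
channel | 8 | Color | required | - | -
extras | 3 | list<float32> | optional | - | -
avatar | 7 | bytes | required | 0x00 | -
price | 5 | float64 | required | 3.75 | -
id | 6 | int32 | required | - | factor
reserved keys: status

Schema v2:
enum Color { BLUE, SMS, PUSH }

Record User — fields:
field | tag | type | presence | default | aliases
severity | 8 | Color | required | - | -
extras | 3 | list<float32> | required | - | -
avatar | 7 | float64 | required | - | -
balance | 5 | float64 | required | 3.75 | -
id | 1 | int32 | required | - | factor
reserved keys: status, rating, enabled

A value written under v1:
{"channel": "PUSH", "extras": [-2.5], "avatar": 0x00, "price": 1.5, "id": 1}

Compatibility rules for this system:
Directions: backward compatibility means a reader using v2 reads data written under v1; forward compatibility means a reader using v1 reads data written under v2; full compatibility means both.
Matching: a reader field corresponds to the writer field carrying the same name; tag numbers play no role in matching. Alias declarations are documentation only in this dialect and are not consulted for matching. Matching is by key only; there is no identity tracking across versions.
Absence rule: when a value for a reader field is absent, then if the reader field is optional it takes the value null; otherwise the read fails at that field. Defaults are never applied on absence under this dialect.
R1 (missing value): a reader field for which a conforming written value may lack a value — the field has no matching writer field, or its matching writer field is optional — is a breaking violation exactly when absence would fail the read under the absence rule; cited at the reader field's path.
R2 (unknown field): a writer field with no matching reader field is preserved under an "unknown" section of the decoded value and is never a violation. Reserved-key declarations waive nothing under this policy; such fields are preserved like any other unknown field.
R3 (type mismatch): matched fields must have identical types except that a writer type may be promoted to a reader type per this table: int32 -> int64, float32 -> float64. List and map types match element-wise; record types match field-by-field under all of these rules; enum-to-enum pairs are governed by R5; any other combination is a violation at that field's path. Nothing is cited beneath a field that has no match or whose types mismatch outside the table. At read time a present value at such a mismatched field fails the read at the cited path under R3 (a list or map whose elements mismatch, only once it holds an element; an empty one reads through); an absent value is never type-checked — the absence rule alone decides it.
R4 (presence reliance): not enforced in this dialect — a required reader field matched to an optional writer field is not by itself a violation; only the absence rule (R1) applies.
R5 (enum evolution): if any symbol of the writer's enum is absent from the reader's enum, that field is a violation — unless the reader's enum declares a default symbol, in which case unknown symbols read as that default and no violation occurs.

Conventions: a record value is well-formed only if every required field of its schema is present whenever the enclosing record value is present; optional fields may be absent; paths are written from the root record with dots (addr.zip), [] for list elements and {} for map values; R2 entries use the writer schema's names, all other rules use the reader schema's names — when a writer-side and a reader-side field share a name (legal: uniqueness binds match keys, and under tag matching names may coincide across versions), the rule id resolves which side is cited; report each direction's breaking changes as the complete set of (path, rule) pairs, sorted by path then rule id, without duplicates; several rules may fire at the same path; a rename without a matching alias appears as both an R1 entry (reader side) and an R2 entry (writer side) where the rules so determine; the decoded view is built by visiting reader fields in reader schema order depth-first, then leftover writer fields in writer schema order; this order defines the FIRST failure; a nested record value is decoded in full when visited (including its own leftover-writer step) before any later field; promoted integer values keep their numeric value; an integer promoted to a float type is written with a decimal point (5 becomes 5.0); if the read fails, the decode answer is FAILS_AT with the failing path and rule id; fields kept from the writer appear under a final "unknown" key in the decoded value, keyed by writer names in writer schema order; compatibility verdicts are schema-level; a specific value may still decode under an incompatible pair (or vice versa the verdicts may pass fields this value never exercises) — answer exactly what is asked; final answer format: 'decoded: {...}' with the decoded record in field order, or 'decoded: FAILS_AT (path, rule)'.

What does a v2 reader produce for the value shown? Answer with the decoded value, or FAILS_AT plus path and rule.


decoded: FAILS_AT (severity, R1)

arrows below run writer -> reader for User
decode (reader v2):
  read fails at severity under R1 (no fill)
  => FAILS_AT (severity, R1)
the other User changes do not affect what is asked:
  field extras in record User: optional changed to required -> schema-level compatibility only; this User value's decode is unchanged
  field avatar in record User: type bytes changed to float64 (its default is dropped) -> schema-level compatibility only; this User value's decode is unchanged
  renamed field price to balance in record User -> schema-level compatibility only; this User value's decode is unchanged
  field id in record User: tag 6 changed to 1 -> fires no rule on User under this dialect and leaves the result unchanged
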